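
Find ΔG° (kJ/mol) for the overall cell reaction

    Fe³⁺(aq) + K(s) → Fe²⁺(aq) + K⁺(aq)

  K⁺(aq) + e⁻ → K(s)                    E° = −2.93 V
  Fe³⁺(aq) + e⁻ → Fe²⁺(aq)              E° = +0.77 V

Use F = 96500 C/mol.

In the reaction as written Fe³⁺(aq) is reduced, so the Fe³⁺/Fe²⁺ couple is the cathode and K⁺/K is the anode.
E°cell = +0.77 − (−2.93) = +3.70 V; balancing electrons gives n = 1.
ΔG° = −nFE°cell = −(1)(96500)(+3.70) J/mol = −357 kJ/mol.

−357 kJ/mol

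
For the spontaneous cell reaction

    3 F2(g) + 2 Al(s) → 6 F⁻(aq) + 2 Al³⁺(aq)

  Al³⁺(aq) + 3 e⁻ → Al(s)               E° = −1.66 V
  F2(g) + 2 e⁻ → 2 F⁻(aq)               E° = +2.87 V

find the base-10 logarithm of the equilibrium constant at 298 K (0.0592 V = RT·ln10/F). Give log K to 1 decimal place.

The F₂/F⁻ couple is reduced (cathode); E°cell = +2.87 − (−1.66) = +4.53 V with n = 6.
At equilibrium E = 0, so log K = nE°cell / 0.0592 = (6)(+4.53) / 0.0592 = 459.1.

log K = 459.1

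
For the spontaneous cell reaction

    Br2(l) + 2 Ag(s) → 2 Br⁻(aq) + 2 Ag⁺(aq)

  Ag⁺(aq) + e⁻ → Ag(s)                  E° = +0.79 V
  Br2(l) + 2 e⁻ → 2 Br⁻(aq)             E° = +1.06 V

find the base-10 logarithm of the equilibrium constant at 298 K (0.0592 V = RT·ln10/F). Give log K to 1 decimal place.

log K = 9.1

The Br₂/Br⁻ couple is reduced (cathode); E°cell = +1.06 − (+0.79) = +0.27 V with n = 2.
At equilibrium E = 0, so log K = nE°cell / 0.0592 = (2)(+0.27) / 0.0592 = 9.1.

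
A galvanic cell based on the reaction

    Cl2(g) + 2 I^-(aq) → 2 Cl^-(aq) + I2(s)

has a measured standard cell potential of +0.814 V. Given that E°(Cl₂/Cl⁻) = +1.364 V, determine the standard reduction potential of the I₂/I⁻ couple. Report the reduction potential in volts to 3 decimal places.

In the reaction as written the Cl₂/Cl⁻ couple is reduced (cathode) and I₂/I⁻ is oxidized (anode), so E°cell = E°(Cl₂/Cl⁻) − E°(I₂/I⁻).
E°(I₂/I⁻) = E°(cathode) − E°cell = +1.364 − (+0.814) = +0.550 V.

+0.550 V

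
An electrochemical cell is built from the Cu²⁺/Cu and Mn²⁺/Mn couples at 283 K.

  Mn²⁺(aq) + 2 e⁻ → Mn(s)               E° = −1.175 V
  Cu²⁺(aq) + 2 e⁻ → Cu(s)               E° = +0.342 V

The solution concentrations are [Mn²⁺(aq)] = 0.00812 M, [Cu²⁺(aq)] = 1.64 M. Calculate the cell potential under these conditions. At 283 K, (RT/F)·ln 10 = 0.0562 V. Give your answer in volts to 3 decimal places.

+1.582 V

Cu²⁺/Cu is reduced (cathode, E° = +0.342 V) and Mn²⁺/Mn is oxidized (anode).
The standard potential is +0.342 − (−1.175) = +1.517 V and the balanced reaction transfers n = 2 electrons.
For the overall reaction Cu²⁺(aq) + Mn(s) → Cu(s) + Mn²⁺(aq), Q = [Mn²⁺(aq)] / [Cu²⁺(aq)] = 0.00495, giving log Q = −2.305.
Applying E = E° − (RT ln10/nF)·log Q gives +1.517 − (0.0562/2)(−2.305) = +1.582 V.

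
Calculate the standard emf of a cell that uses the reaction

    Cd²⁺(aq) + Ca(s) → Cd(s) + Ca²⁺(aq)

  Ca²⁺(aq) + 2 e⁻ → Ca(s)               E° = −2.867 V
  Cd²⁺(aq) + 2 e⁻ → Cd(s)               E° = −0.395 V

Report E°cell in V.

+2.472 V

Cd²⁺(aq) gains electrons, so the Cd²⁺/Cd couple is the cathode; the Ca²⁺/Ca couple is the anode.
E°cell = E°(cathode) − E°(anode) = −0.395 − (−2.867) = +2.472 V.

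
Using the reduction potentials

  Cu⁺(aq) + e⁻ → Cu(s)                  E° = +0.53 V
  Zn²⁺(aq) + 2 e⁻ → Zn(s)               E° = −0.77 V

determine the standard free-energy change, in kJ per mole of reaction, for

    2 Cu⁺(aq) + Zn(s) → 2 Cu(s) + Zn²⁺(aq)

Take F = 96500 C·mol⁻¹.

In the reaction as written Cu⁺(aq) is reduced, so the Cu⁺/Cu couple is the cathode and Zn²⁺/Zn is the anode.
E°cell = +0.53 − (−0.77) = +1.30 V; balancing electrons gives n = 2.
ΔG° = −nFE°cell = −(2)(96500)(+1.30) J/mol = −251 kJ/mol.

−251 kJ/mol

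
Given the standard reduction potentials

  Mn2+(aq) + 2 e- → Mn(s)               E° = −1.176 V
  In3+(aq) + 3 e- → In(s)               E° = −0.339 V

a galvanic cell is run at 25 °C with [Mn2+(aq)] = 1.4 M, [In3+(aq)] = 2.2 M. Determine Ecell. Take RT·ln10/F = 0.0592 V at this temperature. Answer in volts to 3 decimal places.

In³⁺/In is reduced (cathode, E° = −0.339 V) and Mn²⁺/Mn is oxidized (anode).
The standard potential is −0.339 − (−1.176) = +0.837 V and the balanced reaction transfers n = 6 electrons.
Balancing gives 2 In3+(aq) + 3 Mn(s) → 2 In(s) + 3 Mn2+(aq); hence Q = [Mn2+(aq)]^3 / [In3+(aq)]^2 = 0.567 (log Q = −0.246).
E = E° − (0.0592/n)·log Q = +0.837 − (0.0592/6)(−0.246) = +0.839 V.

+0.839 V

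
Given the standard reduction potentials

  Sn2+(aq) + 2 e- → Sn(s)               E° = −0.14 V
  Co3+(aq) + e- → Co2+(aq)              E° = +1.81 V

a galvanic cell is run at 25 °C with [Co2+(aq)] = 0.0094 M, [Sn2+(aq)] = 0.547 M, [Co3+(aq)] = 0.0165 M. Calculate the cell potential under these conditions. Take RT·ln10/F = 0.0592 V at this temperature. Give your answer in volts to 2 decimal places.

The Co³⁺/Co²⁺ couple has the more positive E°, so it is the cathode; Sn²⁺/Sn is the anode.
E°cell = E°cat − E°an = +1.81 − (−0.14) = +1.95 V; n = 2.
For the overall reaction 2 Co3+(aq) + Sn(s) → 2 Co2+(aq) + Sn2+(aq), Q = ([Co2+(aq)]^2·[Sn2+(aq)]) / [Co3+(aq)]^2 = 0.178, giving log Q = −0.751.
By the Nernst equation, E = +1.95 − (0.0592/2)·(−0.751) = +1.97 V.

+1.97 V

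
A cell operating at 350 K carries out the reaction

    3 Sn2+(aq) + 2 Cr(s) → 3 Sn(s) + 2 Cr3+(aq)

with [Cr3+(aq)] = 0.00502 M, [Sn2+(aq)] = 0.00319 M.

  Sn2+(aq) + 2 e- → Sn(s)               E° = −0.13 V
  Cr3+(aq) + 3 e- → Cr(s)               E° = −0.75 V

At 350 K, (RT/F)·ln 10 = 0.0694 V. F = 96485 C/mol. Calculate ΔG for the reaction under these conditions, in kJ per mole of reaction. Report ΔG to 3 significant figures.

The standard cell potential is −0.13 − (−0.75) = +0.62 V, with n = 6 electrons in the balanced equation.
Q = [Cr3+(aq)]^2 / [Sn2+(aq)]^3 = 776, so log Q = 2.890 and E = +0.62 − (0.0694/6)(2.890) = +0.5866 V.
Finally ΔG = −nFE = −(6)(96485 C/mol)(+0.5866 V) = −340 kJ/mol.

−340 kJ/mol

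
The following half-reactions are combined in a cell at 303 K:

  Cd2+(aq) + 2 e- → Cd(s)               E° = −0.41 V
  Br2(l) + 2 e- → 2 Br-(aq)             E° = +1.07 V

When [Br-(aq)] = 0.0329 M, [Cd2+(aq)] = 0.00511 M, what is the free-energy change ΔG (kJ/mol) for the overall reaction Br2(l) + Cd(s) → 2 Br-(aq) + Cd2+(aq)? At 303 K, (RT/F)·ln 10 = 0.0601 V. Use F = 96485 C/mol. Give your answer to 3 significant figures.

The standard cell potential is +1.07 − (−0.41) = +1.48 V, with n = 2 electrons in the balanced equation.
Here Q = [Br-(aq)]^2·[Cd2+(aq)] = 5.53×10^−6 (log Q = −5.257), giving E = +1.48 − (0.0601/2)·(−5.257) = +1.6380 V.
Then ΔG = −nFE = −2 × 96485 × +1.6380 J/mol = −316 kJ/mol.

−316 kJ/mol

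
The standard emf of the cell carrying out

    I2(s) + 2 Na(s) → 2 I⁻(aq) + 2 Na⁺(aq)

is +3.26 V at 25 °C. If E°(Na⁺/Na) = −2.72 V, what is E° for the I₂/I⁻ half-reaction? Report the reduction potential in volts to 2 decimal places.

+0.54 V

In the reaction as written the I₂/I⁻ couple is reduced (cathode) and Na⁺/Na is oxidized (anode), so E°cell = E°(I₂/I⁻) − E°(Na⁺/Na).
E°(I₂/I⁻) = E°cell + E°(anode) = +3.26 + (−2.72) = +0.54 V.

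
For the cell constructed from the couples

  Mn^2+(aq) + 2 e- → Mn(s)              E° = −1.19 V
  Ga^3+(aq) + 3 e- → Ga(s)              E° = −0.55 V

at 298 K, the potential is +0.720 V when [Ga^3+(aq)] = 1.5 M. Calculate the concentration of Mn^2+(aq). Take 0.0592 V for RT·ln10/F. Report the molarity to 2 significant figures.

0.0026 M

With Ga³⁺/Ga at the cathode and Mn²⁺/Mn at the anode, E°cell = −0.55 − (−1.19) = +0.64 V (n = 6).
Rearranging E = E° − (0.0592/n)·log Q gives log Q = 6(+0.64 − (+0.720))/0.0592 = −8.108.
The balanced reaction is 2 Ga^3+(aq) + 3 Mn(s) → 2 Ga(s) + 3 Mn^2+(aq), so Q = [Mn^2+(aq)]^3 / [Ga^3+(aq)]^2.
Substituting the known concentrations and solving, log [Mn^2+(aq)] = −2.585 and [Mn^2+(aq)] = 0.0026 M.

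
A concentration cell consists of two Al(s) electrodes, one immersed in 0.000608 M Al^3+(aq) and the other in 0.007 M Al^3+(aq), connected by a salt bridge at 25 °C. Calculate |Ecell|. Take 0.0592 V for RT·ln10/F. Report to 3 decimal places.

For a concentration cell E°cell = 0, since both electrodes use the same couple.
The compartment with the higher Al^3+(aq) concentration (0.007 M) acts as the cathode; ions are reduced there and produced at the dilute (0.000608 M) anode.
With n = 3, Ecell = −(0.0592/3)·log([dilute]/[conc]) = −(0.0592/3)·log(0.000608/0.007) = +0.021 V.

0.021 V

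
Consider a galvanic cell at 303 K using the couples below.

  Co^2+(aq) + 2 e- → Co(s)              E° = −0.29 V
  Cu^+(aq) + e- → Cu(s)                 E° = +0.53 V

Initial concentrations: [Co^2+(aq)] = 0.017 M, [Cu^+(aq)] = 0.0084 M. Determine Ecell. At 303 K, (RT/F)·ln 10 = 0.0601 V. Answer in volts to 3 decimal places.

Cu⁺/Cu is reduced (cathode, E° = +0.53 V) and Co²⁺/Co is oxidized (anode).
E°cell = +0.53 − (−0.29) = +0.82 V, with n = 2 electrons transferred.
For the overall reaction 2 Cu^+(aq) + Co(s) → 2 Cu(s) + Co^2+(aq), Q = [Co^2+(aq)] / [Cu^+(aq)]^2 = 241, giving log Q = 2.382.
By the Nernst equation, E = +0.82 − (0.0601/2)·(2.382) = +0.748 V.

+0.748 V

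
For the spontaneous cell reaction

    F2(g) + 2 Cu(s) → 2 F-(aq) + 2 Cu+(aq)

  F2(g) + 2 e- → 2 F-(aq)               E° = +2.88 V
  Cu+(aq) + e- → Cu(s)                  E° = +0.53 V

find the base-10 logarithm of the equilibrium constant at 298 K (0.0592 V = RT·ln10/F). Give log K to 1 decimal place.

The F₂/F⁻ couple is reduced (cathode); E°cell = +2.88 − (+0.53) = +2.35 V with n = 2.
At equilibrium E = 0, so log K = nE°cell / 0.0592 = (2)(+2.35) / 0.0592 = 79.4.

log K = 79.4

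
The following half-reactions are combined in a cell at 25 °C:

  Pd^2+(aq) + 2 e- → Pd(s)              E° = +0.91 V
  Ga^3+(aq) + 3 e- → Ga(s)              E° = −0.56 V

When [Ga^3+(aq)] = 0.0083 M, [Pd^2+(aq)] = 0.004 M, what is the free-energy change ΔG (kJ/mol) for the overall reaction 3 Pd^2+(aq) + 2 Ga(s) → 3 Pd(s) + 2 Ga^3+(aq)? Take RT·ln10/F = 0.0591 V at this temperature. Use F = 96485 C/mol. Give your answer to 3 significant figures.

The standard cell potential is +0.91 − (−0.56) = +1.47 V, with n = 6 electrons in the balanced equation.
The reaction quotient is [Ga^3+(aq)]^2 / [Pd^2+(aq)]^3 = 1.08×10^3; by Nernst, E = +1.47 − (0.0591/6)(3.032) = +1.4401 V.
ΔG = −nFE = −(6)(96485)(+1.4401) J/mol = −834 kJ/mol.

−834 kJ/mol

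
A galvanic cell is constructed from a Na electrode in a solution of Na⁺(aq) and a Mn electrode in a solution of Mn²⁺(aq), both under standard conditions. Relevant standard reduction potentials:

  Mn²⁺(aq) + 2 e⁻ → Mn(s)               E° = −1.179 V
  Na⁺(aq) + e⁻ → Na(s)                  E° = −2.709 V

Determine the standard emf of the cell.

+1.530 V

The Mn²⁺/Mn couple has the higher E°, so Mn ion is reduced (cathode) and Na is oxidized (anode).
E°cell = E°(cathode) − E°(anode) = −1.179 − (−2.709) = +1.530 V.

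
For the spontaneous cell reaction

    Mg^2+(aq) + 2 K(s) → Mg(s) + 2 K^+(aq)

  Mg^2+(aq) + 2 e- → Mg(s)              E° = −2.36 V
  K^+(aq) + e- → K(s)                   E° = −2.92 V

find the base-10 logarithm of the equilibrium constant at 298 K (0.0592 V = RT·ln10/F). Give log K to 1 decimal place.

log K = 18.9

The Mg²⁺/Mg couple is reduced (cathode); E°cell = −2.36 − (−2.92) = +0.56 V with n = 2.
At equilibrium E = 0, so log K = nE°cell / 0.0592 = (2)(+0.56) / 0.0592 = 18.9.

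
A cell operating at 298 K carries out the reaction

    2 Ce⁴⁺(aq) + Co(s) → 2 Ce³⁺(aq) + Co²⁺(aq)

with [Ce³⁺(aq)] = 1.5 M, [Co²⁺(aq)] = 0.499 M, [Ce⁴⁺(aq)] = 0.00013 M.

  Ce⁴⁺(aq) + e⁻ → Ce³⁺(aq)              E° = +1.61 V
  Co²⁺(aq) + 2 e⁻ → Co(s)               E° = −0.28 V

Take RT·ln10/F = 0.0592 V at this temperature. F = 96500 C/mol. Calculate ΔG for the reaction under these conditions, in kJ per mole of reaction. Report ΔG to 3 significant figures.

−320 kJ/mol

With Ce⁴⁺/Ce³⁺ reduced at the cathode, E°cell = +1.61 − (−0.28) = +1.89 V and n = 2.
Q = ([Ce³⁺(aq)]^2·[Co²⁺(aq)]) / [Ce⁴⁺(aq)]^2 = 6.64×10^7, so log Q = 7.822 and E = +1.89 − (0.0592/2)(7.822) = +1.6585 V.
ΔG = −nFE = −(2)(96500)(+1.6585) J/mol = −320 kJ/mol.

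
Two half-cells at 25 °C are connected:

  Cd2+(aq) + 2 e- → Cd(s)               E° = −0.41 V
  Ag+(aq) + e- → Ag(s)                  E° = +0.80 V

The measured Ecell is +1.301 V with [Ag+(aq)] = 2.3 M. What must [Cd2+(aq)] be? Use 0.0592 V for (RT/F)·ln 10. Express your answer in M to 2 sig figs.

The Ag⁺/Ag couple has the larger reduction potential, so it is the cathode: E°cell = +0.80 − (−0.41) = +1.21 V and n = 2.
Rearranging E = E° − (0.0592/n)·log Q gives log Q = 2(+1.21 − (+1.301))/0.0592 = −3.074.
The balanced reaction is 2 Ag+(aq) + Cd(s) → 2 Ag(s) + Cd2+(aq), so Q = [Cd2+(aq)] / [Ag+(aq)]^2.
Isolating [Cd2+(aq)] in Q = 10^{−3.074} yields log [Cd2+(aq)] = −2.351, i.e. 0.0045 M.

0.0045 M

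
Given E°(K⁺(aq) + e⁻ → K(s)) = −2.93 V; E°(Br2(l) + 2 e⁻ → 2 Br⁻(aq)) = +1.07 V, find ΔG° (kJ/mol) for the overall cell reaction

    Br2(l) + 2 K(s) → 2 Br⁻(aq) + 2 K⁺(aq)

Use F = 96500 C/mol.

−772 kJ/mol

In the reaction as written Br2(l) is reduced, so the Br₂/Br⁻ couple is the cathode and K⁺/K is the anode.
E°cell = +1.07 − (−2.93) = +4.00 V; balancing electrons gives n = 2.
ΔG° = −nFE°cell = −(2)(96500)(+4.00) J/mol = −772 kJ/mol.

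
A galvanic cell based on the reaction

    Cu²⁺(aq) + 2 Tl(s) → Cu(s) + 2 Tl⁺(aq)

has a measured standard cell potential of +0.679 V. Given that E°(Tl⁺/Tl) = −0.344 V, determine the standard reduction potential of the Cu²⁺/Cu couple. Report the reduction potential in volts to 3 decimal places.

+0.335 V

In the reaction as written the Cu²⁺/Cu couple is reduced (cathode) and Tl⁺/Tl is oxidized (anode), so E°cell = E°(Cu²⁺/Cu) − E°(Tl⁺/Tl).
E°(Cu²⁺/Cu) = E°cell + E°(anode) = +0.679 + (−0.344) = +0.335 V.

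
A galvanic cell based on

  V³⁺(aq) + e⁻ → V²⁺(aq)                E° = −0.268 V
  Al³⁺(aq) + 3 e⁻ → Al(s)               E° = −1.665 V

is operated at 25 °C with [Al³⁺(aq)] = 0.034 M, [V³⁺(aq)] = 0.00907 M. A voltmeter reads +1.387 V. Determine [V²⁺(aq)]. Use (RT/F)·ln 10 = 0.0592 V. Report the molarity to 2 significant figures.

0.041 M

V³⁺/V²⁺ is the cathode (higher E°); E°cell = −0.268 − (−1.665) = +1.397 V with n = 3.
From the Nernst equation, log Q = n(E° − E)/0.0592 = 3·(+1.397 − (+1.387))/0.0592 = 0.507.
Balancing electrons gives 3 V³⁺(aq) + Al(s) → 3 V²⁺(aq) + Al³⁺(aq); thus Q = ([V²⁺(aq)]^3·[Al³⁺(aq)]) / [V³⁺(aq)]^3.
Solving for the unknown gives log [V²⁺(aq)] = −1.384, so [V²⁺(aq)] ≈ 0.041 M.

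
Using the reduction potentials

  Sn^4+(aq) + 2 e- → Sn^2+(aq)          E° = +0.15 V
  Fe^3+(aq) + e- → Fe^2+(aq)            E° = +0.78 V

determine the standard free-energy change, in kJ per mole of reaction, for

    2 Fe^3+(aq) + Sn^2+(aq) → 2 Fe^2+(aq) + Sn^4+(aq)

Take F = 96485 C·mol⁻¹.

−122 kJ/mol

In the reaction as written Fe^3+(aq) is reduced, so the Fe³⁺/Fe²⁺ couple is the cathode and Sn⁴⁺/Sn²⁺ is the anode.
E°cell = +0.78 − (+0.15) = +0.63 V; balancing electrons gives n = 2.
ΔG° = −nFE°cell = −(2)(96485)(+0.63) J/mol = −122 kJ/mol.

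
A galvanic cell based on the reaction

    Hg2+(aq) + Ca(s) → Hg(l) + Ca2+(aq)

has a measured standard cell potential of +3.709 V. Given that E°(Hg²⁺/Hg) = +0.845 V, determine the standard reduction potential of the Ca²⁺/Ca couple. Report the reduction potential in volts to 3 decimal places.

In the reaction as written the Hg²⁺/Hg couple is reduced (cathode) and Ca²⁺/Ca is oxidized (anode), so E°cell = E°(Hg²⁺/Hg) − E°(Ca²⁺/Ca).
E°(Ca²⁺/Ca) = E°(cathode) − E°cell = +0.845 − (+3.709) = −2.864 V.

−2.864 V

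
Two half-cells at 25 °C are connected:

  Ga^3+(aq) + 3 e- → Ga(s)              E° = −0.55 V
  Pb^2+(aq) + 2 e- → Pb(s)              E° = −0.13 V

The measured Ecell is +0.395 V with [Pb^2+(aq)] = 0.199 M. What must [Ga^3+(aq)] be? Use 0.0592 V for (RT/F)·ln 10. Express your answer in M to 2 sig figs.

1.6 M

With Pb²⁺/Pb at the cathode and Ga³⁺/Ga at the anode, E°cell = −0.13 − (−0.55) = +0.42 V (n = 6).
From the Nernst equation, log Q = n(E° − E)/0.0592 = 6·(+0.42 − (+0.395))/0.0592 = 2.534.
For 3 Pb^2+(aq) + 2 Ga(s) → 3 Pb(s) + 2 Ga^3+(aq), the reaction quotient is Q = [Ga^3+(aq)]^2 / [Pb^2+(aq)]^3.
Solving for the unknown gives log [Ga^3+(aq)] = 0.215, so [Ga^3+(aq)] ≈ 1.6 M.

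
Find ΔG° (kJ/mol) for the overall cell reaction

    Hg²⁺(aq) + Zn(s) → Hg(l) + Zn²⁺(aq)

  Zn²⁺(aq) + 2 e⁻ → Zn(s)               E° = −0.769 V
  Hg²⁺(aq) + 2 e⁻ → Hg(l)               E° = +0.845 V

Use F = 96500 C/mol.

In the reaction as written Hg²⁺(aq) is reduced, so the Hg²⁺/Hg couple is the cathode and Zn²⁺/Zn is the anode.
E°cell = +0.845 − (−0.769) = +1.614 V; balancing electrons gives n = 2.
ΔG° = −nFE°cell = −(2)(96500)(+1.614) J/mol = −312 kJ/mol.

−312 kJ/mol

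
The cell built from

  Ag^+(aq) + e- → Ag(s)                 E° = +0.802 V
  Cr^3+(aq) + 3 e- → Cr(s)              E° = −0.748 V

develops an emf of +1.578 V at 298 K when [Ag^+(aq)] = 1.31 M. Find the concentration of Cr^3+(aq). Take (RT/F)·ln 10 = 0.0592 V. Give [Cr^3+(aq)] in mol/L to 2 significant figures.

The Ag⁺/Ag couple has the larger reduction potential, so it is the cathode: E°cell = +0.802 − (−0.748) = +1.550 V and n = 3.
Rearranging E = E° − (0.0592/n)·log Q gives log Q = 3(+1.550 − (+1.578))/0.0592 = −1.419.
Balancing electrons gives 3 Ag^+(aq) + Cr(s) → 3 Ag(s) + Cr^3+(aq); thus Q = [Cr^3+(aq)] / [Ag^+(aq)]^3.
Isolating [Cr^3+(aq)] in Q = 10^{−1.419} yields log [Cr^3+(aq)] = −1.067, i.e. 0.086 M.

0.086 M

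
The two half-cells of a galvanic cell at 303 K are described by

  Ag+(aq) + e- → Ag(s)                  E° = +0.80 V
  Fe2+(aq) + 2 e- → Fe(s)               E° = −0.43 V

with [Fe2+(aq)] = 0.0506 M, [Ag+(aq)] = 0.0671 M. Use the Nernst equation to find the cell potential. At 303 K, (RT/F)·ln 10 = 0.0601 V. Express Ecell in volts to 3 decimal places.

The Ag⁺/Ag couple has the more positive E°, so it is the cathode; Fe²⁺/Fe is the anode.
E°cell = E°cat − E°an = +0.80 − (−0.43) = +1.23 V; n = 2.
The balanced reaction is 2 Ag+(aq) + Fe(s) → 2 Ag(s) + Fe2+(aq), so Q = [Fe2+(aq)] / [Ag+(aq)]^2 = 11.2 and log Q = 1.051.
E = E° − (0.0601/n)·log Q = +1.23 − (0.0601/2)(1.051) = +1.198 V.

+1.198 V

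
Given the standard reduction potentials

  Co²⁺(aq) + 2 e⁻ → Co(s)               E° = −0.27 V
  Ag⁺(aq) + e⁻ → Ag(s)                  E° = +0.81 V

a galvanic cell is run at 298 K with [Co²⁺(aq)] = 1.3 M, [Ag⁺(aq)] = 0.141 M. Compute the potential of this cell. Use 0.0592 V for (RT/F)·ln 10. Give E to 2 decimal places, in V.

Ag⁺/Ag is reduced (cathode, E° = +0.81 V) and Co²⁺/Co is oxidized (anode).
E°cell = +0.81 − (−0.27) = +1.08 V, with n = 2 electrons transferred.
For the overall reaction 2 Ag⁺(aq) + Co(s) → 2 Ag(s) + Co²⁺(aq), Q = [Co²⁺(aq)] / [Ag⁺(aq)]^2 = 65.4, giving log Q = 1.816.
E = E° − (0.0592/n)·log Q = +1.08 − (0.0592/2)(1.816) = +1.03 V.

+1.03 V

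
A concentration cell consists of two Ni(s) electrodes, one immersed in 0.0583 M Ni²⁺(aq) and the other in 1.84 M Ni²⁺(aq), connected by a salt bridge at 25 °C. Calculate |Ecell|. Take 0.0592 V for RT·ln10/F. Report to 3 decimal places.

For a concentration cell E°cell = 0, since both electrodes use the same couple.
The compartment with the higher Ni²⁺(aq) concentration (1.84 M) acts as the cathode; ions are reduced there and produced at the dilute (0.0583 M) anode.
With n = 2, Ecell = −(0.0592/2)·log([dilute]/[conc]) = −(0.0592/2)·log(0.0583/1.84) = +0.044 V.

0.044 V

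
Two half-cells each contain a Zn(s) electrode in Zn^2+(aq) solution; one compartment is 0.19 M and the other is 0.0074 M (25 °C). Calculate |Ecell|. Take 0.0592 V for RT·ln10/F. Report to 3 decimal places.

For a concentration cell E°cell = 0, since both electrodes use the same couple.
The compartment with the higher Zn^2+(aq) concentration (0.19 M) acts as the cathode; ions are reduced there and produced at the dilute (0.0074 M) anode.
With n = 2, Ecell = −(0.0592/2)·log([dilute]/[conc]) = −(0.0592/2)·log(0.0074/0.19) = +0.042 V.

0.042 V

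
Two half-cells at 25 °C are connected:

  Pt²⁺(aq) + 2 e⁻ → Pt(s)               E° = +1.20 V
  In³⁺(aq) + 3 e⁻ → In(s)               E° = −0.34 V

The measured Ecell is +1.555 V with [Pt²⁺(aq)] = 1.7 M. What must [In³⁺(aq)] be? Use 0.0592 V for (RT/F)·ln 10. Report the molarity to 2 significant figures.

With Pt²⁺/Pt at the cathode and In³⁺/In at the anode, E°cell = +1.20 − (−0.34) = +1.54 V (n = 6).
From the Nernst equation, log Q = n(E° − E)/0.0592 = 6·(+1.54 − (+1.555))/0.0592 = −1.520.
The balanced reaction is 3 Pt²⁺(aq) + 2 In(s) → 3 Pt(s) + 2 In³⁺(aq), so Q = [In³⁺(aq)]^2 / [Pt²⁺(aq)]^3.
Substituting the known concentrations and solving, log [In³⁺(aq)] = −0.414 and [In³⁺(aq)] = 0.39 M.

0.39 M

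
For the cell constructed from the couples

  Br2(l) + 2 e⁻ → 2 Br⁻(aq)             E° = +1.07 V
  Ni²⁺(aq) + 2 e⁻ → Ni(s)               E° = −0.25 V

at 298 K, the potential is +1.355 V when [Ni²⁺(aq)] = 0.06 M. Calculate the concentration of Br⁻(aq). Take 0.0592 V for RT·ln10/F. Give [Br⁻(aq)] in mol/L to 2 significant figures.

With Br₂/Br⁻ at the cathode and Ni²⁺/Ni at the anode, E°cell = +1.07 − (−0.25) = +1.32 V (n = 2).
Since E = E° − (0.0592/n)·log Q, log Q = n(E° − E)/0.0592 = −1.182.
The balanced reaction is Br2(l) + Ni(s) → 2 Br⁻(aq) + Ni²⁺(aq), so Q = [Br⁻(aq)]^2·[Ni²⁺(aq)].
Substituting the known concentrations and solving, log [Br⁻(aq)] = 0.020 and [Br⁻(aq)] = 1.0 M.

1.0 M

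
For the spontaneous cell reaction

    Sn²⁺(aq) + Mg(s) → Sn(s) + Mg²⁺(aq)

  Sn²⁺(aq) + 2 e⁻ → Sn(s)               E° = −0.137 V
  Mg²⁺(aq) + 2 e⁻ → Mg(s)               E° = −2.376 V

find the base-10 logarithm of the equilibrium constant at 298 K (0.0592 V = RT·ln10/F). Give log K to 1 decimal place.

The Sn²⁺/Sn couple is reduced (cathode); E°cell = −0.137 − (−2.376) = +2.239 V with n = 2.
At equilibrium E = 0, so log K = nE°cell / 0.0592 = (2)(+2.239) / 0.0592 = 75.6.

log K = 75.6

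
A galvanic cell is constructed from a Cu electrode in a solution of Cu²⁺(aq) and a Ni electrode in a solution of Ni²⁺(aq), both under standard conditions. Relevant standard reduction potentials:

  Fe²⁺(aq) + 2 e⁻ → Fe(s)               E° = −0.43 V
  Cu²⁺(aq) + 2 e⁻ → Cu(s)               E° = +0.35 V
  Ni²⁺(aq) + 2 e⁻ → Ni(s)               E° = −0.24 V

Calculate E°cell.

The Cu²⁺/Cu couple has the higher E°, so Cu ion is reduced (cathode) and Ni is oxidized (anode).
E°cell = E°(cathode) − E°(anode) = +0.35 − (−0.24) = +0.59 V.

+0.59 V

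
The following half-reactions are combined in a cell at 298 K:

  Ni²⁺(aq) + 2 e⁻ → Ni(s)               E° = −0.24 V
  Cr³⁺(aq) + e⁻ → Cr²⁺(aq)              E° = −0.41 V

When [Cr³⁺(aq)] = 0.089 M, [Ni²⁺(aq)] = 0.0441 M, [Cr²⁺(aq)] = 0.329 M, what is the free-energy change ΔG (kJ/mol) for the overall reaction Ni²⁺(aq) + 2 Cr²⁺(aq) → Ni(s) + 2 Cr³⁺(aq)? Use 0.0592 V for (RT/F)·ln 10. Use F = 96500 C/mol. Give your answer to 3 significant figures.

−31.6 kJ/mol

E°cell = −0.24 − (−0.41) = +0.17 V; the balanced reaction transfers n = 2 electrons.
The reaction quotient is [Cr³⁺(aq)]^2 / ([Ni²⁺(aq)]·[Cr²⁺(aq)]^2) = 1.66; by Nernst, E = +0.17 − (0.0592/2)(0.220) = +0.1635 V.
ΔG = −nFE = −(2)(96500)(+0.1635) J/mol = −31.6 kJ/mol.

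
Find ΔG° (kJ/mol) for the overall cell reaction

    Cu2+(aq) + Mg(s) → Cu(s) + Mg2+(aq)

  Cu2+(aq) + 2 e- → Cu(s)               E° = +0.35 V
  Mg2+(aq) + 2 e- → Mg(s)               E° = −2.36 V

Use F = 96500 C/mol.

−523 kJ/mol

In the reaction as written Cu2+(aq) is reduced, so the Cu²⁺/Cu couple is the cathode and Mg²⁺/Mg is the anode.
E°cell = +0.35 − (−2.36) = +2.71 V; balancing electrons gives n = 2.
ΔG° = −nFE°cell = −(2)(96500)(+2.71) J/mol = −523 kJ/mol.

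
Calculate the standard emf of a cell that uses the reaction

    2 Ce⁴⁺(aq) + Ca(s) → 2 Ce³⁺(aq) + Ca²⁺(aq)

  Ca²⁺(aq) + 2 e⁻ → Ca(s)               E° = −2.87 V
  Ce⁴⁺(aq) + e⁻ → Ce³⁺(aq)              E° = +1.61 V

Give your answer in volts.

Ce⁴⁺(aq) gains electrons, so the Ce⁴⁺/Ce³⁺ couple is the cathode; the Ca²⁺/Ca couple is the anode.
E°cell = E°(cathode) − E°(anode) = +1.61 − (−2.87) = +4.48 V.

+4.48 V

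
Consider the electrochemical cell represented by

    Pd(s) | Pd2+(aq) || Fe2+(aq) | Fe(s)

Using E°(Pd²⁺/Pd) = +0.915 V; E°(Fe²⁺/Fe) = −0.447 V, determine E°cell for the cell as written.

By convention the left-hand electrode in cell notation is the anode (oxidation) and the right-hand electrode is the cathode (reduction).
E°cell = E°(right) − E°(left) = −0.447 − (+0.915) = −1.362 V.
The negative sign shows that, as written, the cell would require an external voltage to drive the reaction.

−1.362 V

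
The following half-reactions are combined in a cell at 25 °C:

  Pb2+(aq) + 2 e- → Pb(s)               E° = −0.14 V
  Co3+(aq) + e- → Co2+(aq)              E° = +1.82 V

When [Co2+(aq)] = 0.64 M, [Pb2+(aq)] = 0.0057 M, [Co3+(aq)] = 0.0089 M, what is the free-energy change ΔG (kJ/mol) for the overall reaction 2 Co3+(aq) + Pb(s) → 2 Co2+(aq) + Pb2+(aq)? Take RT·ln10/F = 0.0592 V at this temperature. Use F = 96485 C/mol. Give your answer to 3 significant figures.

E°cell = +1.82 − (−0.14) = +1.96 V; the balanced reaction transfers n = 2 electrons.
Here Q = ([Co2+(aq)]^2·[Pb2+(aq)]) / [Co3+(aq)]^2 = 29.5 (log Q = 1.469), giving E = +1.96 − (0.0592/2)·(1.469) = +1.9165 V.
Then ΔG = −nFE = −2 × 96485 × +1.9165 J/mol = −370 kJ/mol.

−370 kJ/mol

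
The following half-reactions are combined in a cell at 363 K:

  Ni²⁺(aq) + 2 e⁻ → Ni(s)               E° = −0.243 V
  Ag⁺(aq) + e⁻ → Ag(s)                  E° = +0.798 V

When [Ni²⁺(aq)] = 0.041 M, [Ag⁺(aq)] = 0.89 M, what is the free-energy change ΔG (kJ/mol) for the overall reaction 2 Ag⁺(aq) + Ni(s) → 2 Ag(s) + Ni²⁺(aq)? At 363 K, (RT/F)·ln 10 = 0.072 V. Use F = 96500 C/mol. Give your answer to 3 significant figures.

E°cell = +0.798 − (−0.243) = +1.041 V; the balanced reaction transfers n = 2 electrons.
Here Q = [Ni²⁺(aq)] / [Ag⁺(aq)]^2 = 0.0518 (log Q = −1.286), giving E = +1.041 − (0.072/2)·(−1.286) = +1.0873 V.
Finally ΔG = −nFE = −(2)(96500 C/mol)(+1.0873 V) = −210 kJ/mol.

−210 kJ/mol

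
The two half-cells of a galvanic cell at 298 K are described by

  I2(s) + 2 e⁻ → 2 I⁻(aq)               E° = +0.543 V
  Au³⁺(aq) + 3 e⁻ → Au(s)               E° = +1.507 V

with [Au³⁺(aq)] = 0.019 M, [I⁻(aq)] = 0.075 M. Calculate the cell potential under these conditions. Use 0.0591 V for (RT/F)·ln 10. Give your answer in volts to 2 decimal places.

+0.86 V

Au³⁺/Au is reduced (cathode, E° = +1.507 V) and I₂/I⁻ is oxidized (anode).
The standard potential is +1.507 − (+0.543) = +0.964 V and the balanced reaction transfers n = 6 electrons.
For the overall reaction 2 Au³⁺(aq) + 6 I⁻(aq) → 2 Au(s) + 3 I2(s), Q = 1 / ([Au³⁺(aq)]^2·[I⁻(aq)]^6) = 1.56×10^10, giving log Q = 10.192.
E = E° − (0.0591/n)·log Q = +0.964 − (0.0591/6)(10.192) = +0.86 V.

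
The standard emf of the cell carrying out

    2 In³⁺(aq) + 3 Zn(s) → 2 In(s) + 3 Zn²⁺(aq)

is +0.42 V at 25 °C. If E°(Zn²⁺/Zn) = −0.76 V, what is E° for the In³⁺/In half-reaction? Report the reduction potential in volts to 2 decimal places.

In the reaction as written the In³⁺/In couple is reduced (cathode) and Zn²⁺/Zn is oxidized (anode), so E°cell = E°(In³⁺/In) − E°(Zn²⁺/Zn).
E°(In³⁺/In) = E°cell + E°(anode) = +0.42 + (−0.76) = −0.34 V.

−0.34 V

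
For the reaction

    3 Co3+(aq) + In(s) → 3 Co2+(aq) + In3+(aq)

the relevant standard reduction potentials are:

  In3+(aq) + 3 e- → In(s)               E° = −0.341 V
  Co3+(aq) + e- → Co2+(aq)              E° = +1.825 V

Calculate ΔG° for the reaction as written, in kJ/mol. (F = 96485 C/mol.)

In the reaction as written Co3+(aq) is reduced, so the Co³⁺/Co²⁺ couple is the cathode and In³⁺/In is the anode.
E°cell = +1.825 − (−0.341) = +2.166 V; balancing electrons gives n = 3.
ΔG° = −nFE°cell = −(3)(96485)(+2.166) J/mol = −627 kJ/mol.

−627 kJ/mol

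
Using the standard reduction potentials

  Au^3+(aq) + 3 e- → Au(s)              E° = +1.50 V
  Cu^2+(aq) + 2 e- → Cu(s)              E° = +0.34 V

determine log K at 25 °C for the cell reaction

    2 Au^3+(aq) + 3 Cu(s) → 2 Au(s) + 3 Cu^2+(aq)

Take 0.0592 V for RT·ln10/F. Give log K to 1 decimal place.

log K = 117.6

The Au³⁺/Au couple is reduced (cathode); E°cell = +1.50 − (+0.34) = +1.16 V with n = 6.
At equilibrium E = 0, so log K = nE°cell / 0.0592 = (6)(+1.16) / 0.0592 = 117.6.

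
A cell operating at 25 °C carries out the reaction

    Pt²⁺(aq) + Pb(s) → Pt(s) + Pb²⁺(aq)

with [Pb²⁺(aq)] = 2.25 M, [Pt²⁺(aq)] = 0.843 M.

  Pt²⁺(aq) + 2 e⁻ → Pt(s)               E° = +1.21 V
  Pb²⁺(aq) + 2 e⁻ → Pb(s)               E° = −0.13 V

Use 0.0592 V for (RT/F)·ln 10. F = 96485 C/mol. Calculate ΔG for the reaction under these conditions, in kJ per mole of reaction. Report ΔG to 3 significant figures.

With Pt²⁺/Pt reduced at the cathode, E°cell = +1.21 − (−0.13) = +1.34 V and n = 2.
Here Q = [Pb²⁺(aq)] / [Pt²⁺(aq)] = 2.67 (log Q = 0.426), giving E = +1.34 − (0.0592/2)·(0.426) = +1.3274 V.
Then ΔG = −nFE = −2 × 96485 × +1.3274 J/mol = −256 kJ/mol.

−256 kJ/mol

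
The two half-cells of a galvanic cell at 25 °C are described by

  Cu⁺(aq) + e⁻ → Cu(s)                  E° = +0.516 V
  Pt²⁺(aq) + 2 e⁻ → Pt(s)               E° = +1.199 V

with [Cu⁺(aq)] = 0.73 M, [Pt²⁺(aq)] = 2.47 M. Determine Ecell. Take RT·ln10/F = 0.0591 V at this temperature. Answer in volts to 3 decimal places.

Pt²⁺/Pt is reduced (cathode, E° = +1.199 V) and Cu⁺/Cu is oxidized (anode).
E°cell = E°cat − E°an = +1.199 − (+0.516) = +0.683 V; n = 2.
The balanced reaction is Pt²⁺(aq) + 2 Cu(s) → Pt(s) + 2 Cu⁺(aq), so Q = [Cu⁺(aq)]^2 / [Pt²⁺(aq)] = 0.216 and log Q = −0.666.
Applying E = E° − (RT ln10/nF)·log Q gives +0.683 − (0.0591/2)(−0.666) = +0.703 V.

+0.703 V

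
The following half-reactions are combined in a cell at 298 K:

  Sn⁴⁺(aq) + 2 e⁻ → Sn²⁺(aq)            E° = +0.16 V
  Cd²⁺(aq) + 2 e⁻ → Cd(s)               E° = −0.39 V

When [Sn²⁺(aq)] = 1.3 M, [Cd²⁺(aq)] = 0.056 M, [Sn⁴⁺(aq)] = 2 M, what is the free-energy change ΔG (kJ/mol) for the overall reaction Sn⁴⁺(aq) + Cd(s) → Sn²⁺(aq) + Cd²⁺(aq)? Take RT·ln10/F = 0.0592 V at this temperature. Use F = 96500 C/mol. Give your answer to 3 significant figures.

With Sn⁴⁺/Sn²⁺ reduced at the cathode, E°cell = +0.16 − (−0.39) = +0.55 V and n = 2.
Here Q = ([Sn²⁺(aq)]·[Cd²⁺(aq)]) / [Sn⁴⁺(aq)] = 0.0364 (log Q = −1.439), giving E = +0.55 − (0.0592/2)·(−1.439) = +0.5926 V.
ΔG = −nFE = −(2)(96500)(+0.5926) J/mol = −114 kJ/mol.

−114 kJ/mol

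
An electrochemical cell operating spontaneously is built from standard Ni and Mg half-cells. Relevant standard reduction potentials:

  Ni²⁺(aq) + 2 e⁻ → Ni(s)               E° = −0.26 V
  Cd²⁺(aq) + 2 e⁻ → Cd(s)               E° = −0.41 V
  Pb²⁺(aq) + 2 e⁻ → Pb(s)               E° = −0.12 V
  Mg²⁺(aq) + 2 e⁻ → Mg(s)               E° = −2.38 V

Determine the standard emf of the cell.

+2.12 V

The Ni²⁺/Ni couple has the higher E°, so Ni ion is reduced (cathode) and Mg is oxidized (anode).
E°cell = E°(cathode) − E°(anode) = −0.26 − (−2.38) = +2.12 V.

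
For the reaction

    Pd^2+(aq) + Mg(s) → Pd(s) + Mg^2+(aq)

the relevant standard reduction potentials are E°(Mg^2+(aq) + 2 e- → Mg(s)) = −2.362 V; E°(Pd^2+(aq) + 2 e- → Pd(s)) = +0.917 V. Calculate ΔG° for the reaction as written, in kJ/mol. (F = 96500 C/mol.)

In the reaction as written Pd^2+(aq) is reduced, so the Pd²⁺/Pd couple is the cathode and Mg²⁺/Mg is the anode.
E°cell = +0.917 − (−2.362) = +3.279 V; balancing electrons gives n = 2.
ΔG° = −nFE°cell = −(2)(96500)(+3.279) J/mol = −633 kJ/mol.

−633 kJ/mol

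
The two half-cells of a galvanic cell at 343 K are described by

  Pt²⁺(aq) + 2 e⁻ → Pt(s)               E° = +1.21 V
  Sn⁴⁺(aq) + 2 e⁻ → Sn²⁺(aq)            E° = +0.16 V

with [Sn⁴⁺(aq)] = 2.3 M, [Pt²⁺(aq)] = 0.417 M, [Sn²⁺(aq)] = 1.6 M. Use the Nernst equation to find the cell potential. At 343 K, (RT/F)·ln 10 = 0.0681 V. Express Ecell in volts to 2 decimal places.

The Pt²⁺/Pt couple has the more positive E°, so it is the cathode; Sn⁴⁺/Sn²⁺ is the anode.
E°cell = +1.21 − (+0.16) = +1.05 V, with n = 2 electrons transferred.
The balanced reaction is Pt²⁺(aq) + Sn²⁺(aq) → Pt(s) + Sn⁴⁺(aq), so Q = [Sn⁴⁺(aq)] / ([Pt²⁺(aq)]·[Sn²⁺(aq)]) = 3.45 and log Q = 0.537.
By the Nernst equation, E = +1.05 − (0.0681/2)·(0.537) = +1.03 V.

+1.03 V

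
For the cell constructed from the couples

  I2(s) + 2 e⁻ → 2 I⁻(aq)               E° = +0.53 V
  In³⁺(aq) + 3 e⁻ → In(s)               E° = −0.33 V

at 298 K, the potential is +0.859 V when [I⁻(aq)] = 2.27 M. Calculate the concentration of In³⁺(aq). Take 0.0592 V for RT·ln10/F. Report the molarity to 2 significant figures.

0.096 M

The I₂/I⁻ couple has the larger reduction potential, so it is the cathode: E°cell = +0.53 − (−0.33) = +0.86 V and n = 6.
From the Nernst equation, log Q = n(E° − E)/0.0592 = 6·(+0.86 − (+0.859))/0.0592 = 0.101.
Balancing electrons gives 3 I2(s) + 2 In(s) → 6 I⁻(aq) + 2 In³⁺(aq); thus Q = [I⁻(aq)]^6·[In³⁺(aq)]^2.
Substituting the known concentrations and solving, log [In³⁺(aq)] = −1.018 and [In³⁺(aq)] = 0.096 M.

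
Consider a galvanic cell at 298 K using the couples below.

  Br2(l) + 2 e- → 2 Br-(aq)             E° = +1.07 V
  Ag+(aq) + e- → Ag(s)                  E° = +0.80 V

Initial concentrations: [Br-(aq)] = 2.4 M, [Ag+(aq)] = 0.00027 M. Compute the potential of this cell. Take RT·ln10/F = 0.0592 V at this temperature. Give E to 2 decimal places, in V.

The Br₂/Br⁻ couple has the more positive E°, so it is the cathode; Ag⁺/Ag is the anode.
E°cell = E°cat − E°an = +1.07 − (+0.80) = +0.27 V; n = 2.
The balanced reaction is Br2(l) + 2 Ag(s) → 2 Br-(aq) + 2 Ag+(aq), so Q = [Br-(aq)]^2·[Ag+(aq)]^2 = 4.2×10^−7 and log Q = −6.377.
E = E° − (0.0592/n)·log Q = +0.27 − (0.0592/2)(−6.377) = +0.46 V.

+0.46 V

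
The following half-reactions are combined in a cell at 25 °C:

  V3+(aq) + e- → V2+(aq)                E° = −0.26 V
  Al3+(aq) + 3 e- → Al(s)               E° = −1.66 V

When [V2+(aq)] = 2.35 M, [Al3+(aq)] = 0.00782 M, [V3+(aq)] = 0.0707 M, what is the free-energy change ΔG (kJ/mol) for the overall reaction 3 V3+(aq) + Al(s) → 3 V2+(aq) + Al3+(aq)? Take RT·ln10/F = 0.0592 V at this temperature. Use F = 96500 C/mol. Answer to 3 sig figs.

With V³⁺/V²⁺ reduced at the cathode, E°cell = −0.26 − (−1.66) = +1.40 V and n = 3.
Q = ([V2+(aq)]^3·[Al3+(aq)]) / [V3+(aq)]^3 = 287, so log Q = 2.458 and E = +1.40 − (0.0592/3)(2.458) = +1.3515 V.
Finally ΔG = −nFE = −(3)(96500 C/mol)(+1.3515 V) = −391 kJ/mol.

−391 kJ/mol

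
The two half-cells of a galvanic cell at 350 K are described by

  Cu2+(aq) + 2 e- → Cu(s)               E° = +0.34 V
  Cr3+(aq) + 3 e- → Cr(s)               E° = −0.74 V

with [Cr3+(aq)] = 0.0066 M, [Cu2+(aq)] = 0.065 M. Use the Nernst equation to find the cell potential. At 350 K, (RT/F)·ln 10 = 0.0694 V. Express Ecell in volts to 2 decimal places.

Since E°(Cu²⁺/Cu) > E°(Cr³⁺/Cr), Cu²⁺/Cu serves as the cathode.
E°cell = E°cat − E°an = +0.34 − (−0.74) = +1.08 V; n = 6.
The balanced reaction is 3 Cu2+(aq) + 2 Cr(s) → 3 Cu(s) + 2 Cr3+(aq), so Q = [Cr3+(aq)]^2 / [Cu2+(aq)]^3 = 0.159 and log Q = −0.800.
By the Nernst equation, E = +1.08 − (0.0694/6)·(−0.800) = +1.09 V.

+1.09 V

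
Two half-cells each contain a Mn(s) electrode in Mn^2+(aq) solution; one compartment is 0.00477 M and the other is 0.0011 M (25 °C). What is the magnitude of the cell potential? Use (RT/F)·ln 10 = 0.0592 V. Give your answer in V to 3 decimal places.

For a concentration cell E°cell = 0, since both electrodes use the same couple.
The compartment with the higher Mn^2+(aq) concentration (0.00477 M) acts as the cathode; ions are reduced there and produced at the dilute (0.0011 M) anode.
With n = 2, Ecell = −(0.0592/2)·log([dilute]/[conc]) = −(0.0592/2)·log(0.0011/0.00477) = +0.019 V.

0.019 V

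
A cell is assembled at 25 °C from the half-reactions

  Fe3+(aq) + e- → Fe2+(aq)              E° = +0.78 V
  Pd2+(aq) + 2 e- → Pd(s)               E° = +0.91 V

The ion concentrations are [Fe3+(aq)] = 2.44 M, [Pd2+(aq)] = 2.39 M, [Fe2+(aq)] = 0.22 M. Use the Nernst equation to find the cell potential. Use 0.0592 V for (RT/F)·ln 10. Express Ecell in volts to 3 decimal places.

+0.079 V

Since E°(Pd²⁺/Pd) > E°(Fe³⁺/Fe²⁺), Pd²⁺/Pd serves as the cathode.
The standard potential is +0.91 − (+0.78) = +0.13 V and the balanced reaction transfers n = 2 electrons.
The balanced reaction is Pd2+(aq) + 2 Fe2+(aq) → Pd(s) + 2 Fe3+(aq), so Q = [Fe3+(aq)]^2 / ([Pd2+(aq)]·[Fe2+(aq)]^2) = 51.5 and log Q = 1.712.
E = E° − (0.0592/n)·log Q = +0.13 − (0.0592/2)(1.712) = +0.079 V.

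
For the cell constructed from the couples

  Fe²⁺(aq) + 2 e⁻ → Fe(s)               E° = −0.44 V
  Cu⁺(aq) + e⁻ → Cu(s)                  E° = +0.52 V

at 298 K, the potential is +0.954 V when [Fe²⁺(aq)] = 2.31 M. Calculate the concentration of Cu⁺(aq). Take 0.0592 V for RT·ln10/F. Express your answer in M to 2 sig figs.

The Cu⁺/Cu couple has the larger reduction potential, so it is the cathode: E°cell = +0.52 − (−0.44) = +0.96 V and n = 2.
Rearranging E = E° − (0.0592/n)·log Q gives log Q = 2(+0.96 − (+0.954))/0.0592 = 0.203.
Balancing electrons gives 2 Cu⁺(aq) + Fe(s) → 2 Cu(s) + Fe²⁺(aq); thus Q = [Fe²⁺(aq)] / [Cu⁺(aq)]^2.
Isolating [Cu⁺(aq)] in Q = 10^{0.203} yields log [Cu⁺(aq)] = 0.080, i.e. 1.2 M.

1.2 M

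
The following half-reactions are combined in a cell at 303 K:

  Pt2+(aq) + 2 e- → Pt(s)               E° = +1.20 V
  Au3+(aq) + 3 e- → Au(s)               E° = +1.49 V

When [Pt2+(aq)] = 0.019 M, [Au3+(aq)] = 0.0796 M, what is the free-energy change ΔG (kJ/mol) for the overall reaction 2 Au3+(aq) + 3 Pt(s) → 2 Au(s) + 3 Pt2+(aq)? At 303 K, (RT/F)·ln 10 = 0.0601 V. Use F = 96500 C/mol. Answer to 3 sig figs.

The standard cell potential is +1.49 − (+1.20) = +0.29 V, with n = 6 electrons in the balanced equation.
Q = [Pt2+(aq)]^3 / [Au3+(aq)]^2 = 0.00108, so log Q = −2.966 and E = +0.29 − (0.0601/6)(−2.966) = +0.3197 V.
Finally ΔG = −nFE = −(6)(96500 C/mol)(+0.3197 V) = −185 kJ/mol.

−185 kJ/mol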